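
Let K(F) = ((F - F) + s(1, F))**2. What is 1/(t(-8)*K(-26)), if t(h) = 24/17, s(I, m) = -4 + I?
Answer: 17/216 ≈ 0.078704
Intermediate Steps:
t(h) = 24/17 (t(h) = 24*(1/17) = 24/17)
K(F) = 9 (K(F) = ((F - F) + (-4 + 1))**2 = (0 - 3)**2 = (-3)**2 = 9)
1/(t(-8)*K(-26)) = 1/((24/17)*9) = 1/(216/17) = 17/216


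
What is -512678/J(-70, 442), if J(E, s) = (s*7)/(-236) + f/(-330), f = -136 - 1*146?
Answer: 3327280220/79539 ≈ 41832.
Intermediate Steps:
f = -282 (f = -136 - 146 = -282)
J(E, s) = 47/55 - 7*s/236 (J(E, s) = (s*7)/(-236) - 282/(-330) = (7*s)*(-1/236) - 282*(-1/330) = -7*s/236 + 47/55 = 47/55 - 7*s/236)
-512678/J(-70, 442) = -512678/(47/55 - 7/236*442) = -512678/(47/55 - 1547/118) = -512678/(-79539/6490) = -512678*(-6490/79539) = 3327280220/79539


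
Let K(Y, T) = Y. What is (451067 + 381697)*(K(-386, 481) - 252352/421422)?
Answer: -22612491139736/70237 ≈ -3.2195e+8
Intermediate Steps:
(451067 + 381697)*(K(-386, 481) - 252352/421422) = (451067 + 381697)*(-386 - 252352/421422) = 832764*(-386 - 252352*1/421422) = 832764*(-386 - 126176/210711) = 832764*(-81460622/210711) = -22612491139736/70237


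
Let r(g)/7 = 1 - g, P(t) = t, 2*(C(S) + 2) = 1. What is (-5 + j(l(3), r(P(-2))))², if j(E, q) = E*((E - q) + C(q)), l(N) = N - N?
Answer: 25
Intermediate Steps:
C(S) = -3/2 (C(S) = -2 + (½)*1 = -2 + ½ = -3/2)
l(N) = 0
r(g) = 7 - 7*g (r(g) = 7*(1 - g) = 7 - 7*g)
j(E, q) = E*(-3/2 + E - q) (j(E, q) = E*((E - q) - 3/2) = E*(-3/2 + E - q))
(-5 + j(l(3), r(P(-2))))² = (-5 + (½)*0*(-3 - 2*(7 - 7*(-2)) + 2*0))² = (-5 + (½)*0*(-3 - 2*(7 + 14) + 0))² = (-5 + (½)*0*(-3 - 2*21 + 0))² = (-5 + (½)*0*(-3 - 42 + 0))² = (-5 + (½)*0*(-45))² = (-5 + 0)² = (-5)² = 25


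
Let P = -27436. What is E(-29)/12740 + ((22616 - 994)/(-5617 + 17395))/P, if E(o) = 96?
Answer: 15559763/2083410420 ≈ 0.0074684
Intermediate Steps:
E(-29)/12740 + ((22616 - 994)/(-5617 + 17395))/P = 96/12740 + ((22616 - 994)/(-5617 + 17395))/(-27436) = 96*(1/12740) + (21622/11778)*(-1/27436) = 24/3185 + (21622*(1/11778))*(-1/27436) = 24/3185 + (10811/5889)*(-1/27436) = 24/3185 - 569/8503716 = 15559763/2083410420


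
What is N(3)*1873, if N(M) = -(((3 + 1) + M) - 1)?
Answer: -11238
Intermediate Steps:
N(M) = -3 - M (N(M) = -((4 + M) - 1) = -(3 + M) = -3 - M)
N(3)*1873 = (-3 - 1*3)*1873 = (-3 - 3)*1873 = -6*1873 = -11238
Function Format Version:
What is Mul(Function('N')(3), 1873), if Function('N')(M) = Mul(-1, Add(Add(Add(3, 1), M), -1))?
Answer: -11238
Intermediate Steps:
Function('N')(M) = Add(-3, Mul(-1, M)) (Function('N')(M) = Mul(-1, Add(Add(4, M), -1)) = Mul(-1, Add(3, M)) = Add(-3, Mul(-1, M)))
Mul(Function('N')(3), 1873) = Mul(Add(-3, Mul(-1, 3)), 1873) = Mul(Add(-3, -3), 1873) = Mul(-6, 1873) = -11238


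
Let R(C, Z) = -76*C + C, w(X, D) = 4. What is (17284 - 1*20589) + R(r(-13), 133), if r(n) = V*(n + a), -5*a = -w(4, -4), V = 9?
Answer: 4930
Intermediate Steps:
a = ⅘ (a = -(-1)*4/5 = -⅕*(-4) = ⅘ ≈ 0.80000)
r(n) = 36/5 + 9*n (r(n) = 9*(n + ⅘) = 9*(⅘ + n) = 36/5 + 9*n)
R(C, Z) = -75*C
(17284 - 1*20589) + R(r(-13), 133) = (17284 - 1*20589) - 75*(36/5 + 9*(-13)) = (17284 - 20589) - 75*(36/5 - 117) = -3305 - 75*(-549/5) = -3305 + 8235 = 4930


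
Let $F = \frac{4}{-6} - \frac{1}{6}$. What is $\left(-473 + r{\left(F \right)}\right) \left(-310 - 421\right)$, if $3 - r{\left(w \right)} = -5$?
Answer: $339915$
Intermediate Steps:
$F = - \frac{5}{6}$ ($F = 4 \left(- \frac{1}{6}\right) - \frac{1}{6} = - \frac{2}{3} - \frac{1}{6} = - \frac{5}{6} \approx -0.83333$)
$r{\left(w \right)} = 8$ ($r{\left(w \right)} = 3 - -5 = 3 + 5 = 8$)
$\left(-473 + r{\left(F \right)}\right) \left(-310 - 421\right) = \left(-473 + 8\right) \left(-310 - 421\right) = \left(-465\right) \left(-731\right) = 339915$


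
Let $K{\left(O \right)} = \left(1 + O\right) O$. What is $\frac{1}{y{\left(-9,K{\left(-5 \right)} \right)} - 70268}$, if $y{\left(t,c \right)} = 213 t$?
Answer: $- \frac{1}{72185} \approx -1.3853 \cdot 10^{-5}$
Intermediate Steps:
$K{\left(O \right)} = O \left(1 + O\right)$
$\frac{1}{y{\left(-9,K{\left(-5 \right)} \right)} - 70268} = \frac{1}{213 \left(-9\right) - 70268} = \frac{1}{-1917 - 70268} = \frac{1}{-72185} = - \frac{1}{72185}$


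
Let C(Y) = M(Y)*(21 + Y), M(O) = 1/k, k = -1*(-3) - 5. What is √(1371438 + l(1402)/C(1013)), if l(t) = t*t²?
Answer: I*√1058166318154/517 ≈ 1989.7*I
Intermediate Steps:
k = -2 (k = 3 - 5 = -2)
l(t) = t³
M(O) = -½ (M(O) = 1/(-2) = -½)
C(Y) = -21/2 - Y/2 (C(Y) = -(21 + Y)/2 = -21/2 - Y/2)
√(1371438 + l(1402)/C(1013)) = √(1371438 + 1402³/(-21/2 - ½*1013)) = √(1371438 + 2755776808/(-21/2 - 1013/2)) = √(1371438 + 2755776808/(-517)) = √(1371438 + 2755776808*(-1/517)) = √(1371438 - 2755776808/517) = √(-2046743362/517) = I*√1058166318154/517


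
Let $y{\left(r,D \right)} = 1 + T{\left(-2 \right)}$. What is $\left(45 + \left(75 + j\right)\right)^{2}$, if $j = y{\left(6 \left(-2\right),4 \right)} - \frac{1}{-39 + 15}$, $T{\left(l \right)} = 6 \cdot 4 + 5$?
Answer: $\frac{12967201}{576} \approx 22513.0$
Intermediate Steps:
$T{\left(l \right)} = 29$ ($T{\left(l \right)} = 24 + 5 = 29$)
$y{\left(r,D \right)} = 30$ ($y{\left(r,D \right)} = 1 + 29 = 30$)
$j = \frac{721}{24}$ ($j = 30 - \frac{1}{-39 + 15} = 30 - \frac{1}{-24} = 30 - - \frac{1}{24} = 30 + \frac{1}{24} = \frac{721}{24} \approx 30.042$)
$\left(45 + \left(75 + j\right)\right)^{2} = \left(45 + \left(75 + \frac{721}{24}\right)\right)^{2} = \left(45 + \frac{2521}{24}\right)^{2} = \left(\frac{3601}{24}\right)^{2} = \frac{12967201}{576}$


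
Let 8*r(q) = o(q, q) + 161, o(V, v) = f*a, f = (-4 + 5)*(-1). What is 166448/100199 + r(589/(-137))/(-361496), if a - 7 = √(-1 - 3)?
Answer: 240673429509/144886150816 + I/1445984 ≈ 1.6611 + 6.9157e-7*I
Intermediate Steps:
a = 7 + 2*I (a = 7 + √(-1 - 3) = 7 + √(-4) = 7 + 2*I ≈ 7.0 + 2.0*I)
f = -1 (f = 1*(-1) = -1)
o(V, v) = -7 - 2*I (o(V, v) = -(7 + 2*I) = -7 - 2*I)
r(q) = 77/4 - I/4 (r(q) = ((-7 - 2*I) + 161)/8 = (154 - 2*I)/8 = 77/4 - I/4)
166448/100199 + r(589/(-137))/(-361496) = 166448/100199 + (77/4 - I/4)/(-361496) = 166448*(1/100199) + (77/4 - I/4)*(-1/361496) = 166448/100199 + (-77/1445984 + I/1445984) = 240673429509/144886150816 + I/1445984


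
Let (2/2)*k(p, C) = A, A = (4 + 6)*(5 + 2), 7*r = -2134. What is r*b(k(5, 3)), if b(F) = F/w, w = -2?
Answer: 10670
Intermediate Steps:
r = -2134/7 (r = (⅐)*(-2134) = -2134/7 ≈ -304.86)
A = 70 (A = 10*7 = 70)
k(p, C) = 70
b(F) = -F/2 (b(F) = F/(-2) = F*(-½) = -F/2)
r*b(k(5, 3)) = -(-1067)*70/7 = -2134/7*(-35) = 10670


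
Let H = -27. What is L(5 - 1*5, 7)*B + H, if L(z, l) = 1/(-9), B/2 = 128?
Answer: -499/9 ≈ -55.444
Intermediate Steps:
B = 256 (B = 2*128 = 256)
L(z, l) = -⅑
L(5 - 1*5, 7)*B + H = -⅑*256 - 27 = -256/9 - 27 = -499/9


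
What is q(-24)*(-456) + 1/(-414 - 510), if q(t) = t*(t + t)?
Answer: -485388289/924 ≈ -5.2531e+5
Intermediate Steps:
q(t) = 2*t² (q(t) = t*(2*t) = 2*t²)
q(-24)*(-456) + 1/(-414 - 510) = (2*(-24)²)*(-456) + 1/(-414 - 510) = (2*576)*(-456) + 1/(-924) = 1152*(-456) - 1/924 = -525312 - 1/924 = -485388289/924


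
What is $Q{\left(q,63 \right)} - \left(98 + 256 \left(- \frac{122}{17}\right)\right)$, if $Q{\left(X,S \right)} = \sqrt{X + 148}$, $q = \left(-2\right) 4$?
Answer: $\frac{29566}{17} + 2 \sqrt{35} \approx 1751.0$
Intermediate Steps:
$q = -8$
$Q{\left(X,S \right)} = \sqrt{148 + X}$
$Q{\left(q,63 \right)} - \left(98 + 256 \left(- \frac{122}{17}\right)\right) = \sqrt{148 - 8} - \left(98 + 256 \left(- \frac{122}{17}\right)\right) = \sqrt{140} - \left(98 + 256 \left(\left(-122\right) \frac{1}{17}\right)\right) = 2 \sqrt{35} - - \frac{29566}{17} = 2 \sqrt{35} + \left(\frac{31232}{17} - 98\right) = 2 \sqrt{35} + \frac{29566}{17} = \frac{29566}{17} + 2 \sqrt{35}$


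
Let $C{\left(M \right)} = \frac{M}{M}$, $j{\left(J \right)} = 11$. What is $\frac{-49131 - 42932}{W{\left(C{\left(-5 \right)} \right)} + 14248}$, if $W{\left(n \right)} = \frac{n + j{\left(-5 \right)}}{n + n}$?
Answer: $- \frac{92063}{14254} \approx -6.4587$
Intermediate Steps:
$C{\left(M \right)} = 1$
$W{\left(n \right)} = \frac{11 + n}{2 n}$ ($W{\left(n \right)} = \frac{n + 11}{n + n} = \frac{11 + n}{2 n}$)
$\frac{-49131 - 42932}{W{\left(C{\left(-5 \right)} \right)} + 14248} = \frac{-49131 - 42932}{\frac{11 + 1}{2 \cdot 1} + 14248} = - \frac{92063}{\frac{1}{2} \cdot 1 \cdot 12 + 14248} = - \frac{92063}{6 + 14248} = - \frac{92063}{14254}$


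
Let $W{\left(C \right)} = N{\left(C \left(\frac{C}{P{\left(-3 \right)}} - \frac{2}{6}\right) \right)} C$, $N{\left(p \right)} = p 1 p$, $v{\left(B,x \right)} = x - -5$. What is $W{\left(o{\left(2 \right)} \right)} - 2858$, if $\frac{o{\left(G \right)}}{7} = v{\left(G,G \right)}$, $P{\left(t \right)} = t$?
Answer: $\frac{294096778}{9} \approx 3.2677 \cdot 10^{7}$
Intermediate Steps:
$v{\left(B,x \right)} = 5 + x$ ($v{\left(B,x \right)} = x + 5 = 5 + x$)
$o{\left(G \right)} = 35 + 7 G$ ($o{\left(G \right)} = 7 \left(5 + G\right) = 35 + 7 G$)
$N{\left(p \right)} = p^{2}$ ($N{\left(p \right)} = p p = p^{2}$)
$W{\left(C \right)} = C^{3} \left(- \frac{1}{3} - \frac{C}{3}\right)^{2}$ ($W{\left(C \right)} = \left(C \left(\frac{C}{-3} - \frac{2}{6}\right)\right)^{2} C = \left(C \left(C \left(- \frac{1}{3}\right) - \frac{1}{3}\right)\right)^{2} C = \left(C \left(- \frac{C}{3} - \frac{1}{3}\right)\right)^{2} C = \left(C \left(- \frac{1}{3} - \frac{C}{3}\right)\right)^{2} C = C^{2} \left(- \frac{1}{3} - \frac{C}{3}\right)^{2} C = C^{3} \left(- \frac{1}{3} - \frac{C}{3}\right)^{2}$)
$W{\left(o{\left(2 \right)} \right)} - 2858 = \frac{\left(35 + 7 \cdot 2\right)^{3} \left(1 + \left(35 + 7 \cdot 2\right)\right)^{2}}{9} - 2858 = \frac{\left(35 + 14\right)^{3} \left(1 + \left(35 + 14\right)\right)^{2}}{9} - 2858 = \frac{49^{3} \left(1 + 49\right)^{2}}{9} - 2858 = \frac{1}{9} \cdot 117649 \cdot 50^{2} - 2858 = \frac{1}{9} \cdot 117649 \cdot 2500 - 2858 = \frac{294122500}{9} - 2858 = \frac{294096778}{9}$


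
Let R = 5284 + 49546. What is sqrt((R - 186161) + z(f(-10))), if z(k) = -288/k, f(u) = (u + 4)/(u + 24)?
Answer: I*sqrt(130659) ≈ 361.47*I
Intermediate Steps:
R = 54830
f(u) = (4 + u)/(24 + u)
sqrt((R - 186161) + z(f(-10))) = sqrt((54830 - 186161) - 288*(24 - 10)/(4 - 10)) = sqrt(-131331 - 288/(-6/14)) = sqrt(-131331 - 288/((1/14)*(-6))) = sqrt(-131331 - 288/(-3/7)) = sqrt(-131331 - 288*(-7/3)) = sqrt(-131331 + 672) = sqrt(-130659) = I*sqrt(130659)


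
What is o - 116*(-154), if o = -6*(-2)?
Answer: 17876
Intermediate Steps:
o = 12
o - 116*(-154) = 12 - 116*(-154) = 12 + 17864 = 17876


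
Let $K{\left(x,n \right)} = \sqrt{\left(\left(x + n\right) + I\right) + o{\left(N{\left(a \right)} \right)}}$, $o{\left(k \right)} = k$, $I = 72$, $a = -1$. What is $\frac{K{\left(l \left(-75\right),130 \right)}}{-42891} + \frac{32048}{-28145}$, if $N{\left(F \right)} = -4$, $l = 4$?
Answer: $- \frac{32048}{28145} - \frac{i \sqrt{102}}{42891} \approx -1.1387 - 0.00023547 i$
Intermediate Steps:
$K{\left(x,n \right)} = \sqrt{68 + n + x}$ ($K{\left(x,n \right)} = \sqrt{\left(\left(x + n\right) + 72\right) - 4} = \sqrt{\left(\left(n + x\right) + 72\right) - 4} = \sqrt{\left(72 + n + x\right) - 4} = \sqrt{68 + n + x}$)
$\frac{K{\left(l \left(-75\right),130 \right)}}{-42891} + \frac{32048}{-28145} = \frac{\sqrt{68 + 130 + 4 \left(-75\right)}}{-42891} + \frac{32048}{-28145} = \sqrt{68 + 130 - 300} \left(- \frac{1}{42891}\right) + 32048 \left(- \frac{1}{28145}\right) = \sqrt{-102} \left(- \frac{1}{42891}\right) - \frac{32048}{28145} = i \sqrt{102} \left(- \frac{1}{42891}\right) - \frac{32048}{28145} = - \frac{i \sqrt{102}}{42891} - \frac{32048}{28145} = - \frac{32048}{28145} - \frac{i \sqrt{102}}{42891}$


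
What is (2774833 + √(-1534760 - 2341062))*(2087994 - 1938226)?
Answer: 415581188744 + 149768*I*√3875822 ≈ 4.1558e+11 + 2.9485e+8*I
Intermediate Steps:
(2774833 + √(-1534760 - 2341062))*(2087994 - 1938226) = (2774833 + √(-3875822))*149768 = (2774833 + I*√3875822)*149768 = 415581188744 + 149768*I*√3875822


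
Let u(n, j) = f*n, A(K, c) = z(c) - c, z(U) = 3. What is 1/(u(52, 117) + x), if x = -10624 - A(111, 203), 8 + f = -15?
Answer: -1/11620 ≈ -8.6059e-5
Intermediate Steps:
f = -23 (f = -8 - 15 = -23)
A(K, c) = 3 - c
u(n, j) = -23*n
x = -10424 (x = -10624 - (3 - 1*203) = -10624 - (3 - 203) = -10624 - 1*(-200) = -10624 + 200 = -10424)
1/(u(52, 117) + x) = 1/(-23*52 - 10424) = 1/(-1196 - 10424) = 1/(-11620) = -1/11620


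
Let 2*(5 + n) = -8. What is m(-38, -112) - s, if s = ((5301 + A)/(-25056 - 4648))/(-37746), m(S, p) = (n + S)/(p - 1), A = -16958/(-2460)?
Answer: 64816249562923/155836586504160 ≈ 0.41592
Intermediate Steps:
A = 8479/1230 (A = -16958*(-1/2460) = 8479/1230 ≈ 6.8935)
n = -9 (n = -5 + (½)*(-8) = -5 - 4 = -9)
m(S, p) = (-9 + S)/(-1 + p) (m(S, p) = (-9 + S)/(p - 1) = (-9 + S)/(-1 + p))
s = 6528709/1379084836320 (s = ((5301 + 8479/1230)/(-25056 - 4648))/(-37746) = ((6528709/1230)/(-29704))*(-1/37746) = ((6528709/1230)*(-1/29704))*(-1/37746) = -6528709/36535920*(-1/37746) = 6528709/1379084836320 ≈ 4.7341e-6)
m(-38, -112) - s = (-9 - 38)/(-1 - 112) - 1*6528709/1379084836320 = -47/(-113) - 6528709/1379084836320 = -1/113*(-47) - 6528709/1379084836320 = 47/113 - 6528709/1379084836320 = 64816249562923/155836586504160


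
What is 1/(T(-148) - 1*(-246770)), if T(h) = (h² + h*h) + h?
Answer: 1/290430 ≈ 3.4432e-6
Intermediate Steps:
T(h) = h + 2*h² (T(h) = (h² + h²) + h = 2*h² + h = h + 2*h²)
1/(T(-148) - 1*(-246770)) = 1/(-148*(1 + 2*(-148)) - 1*(-246770)) = 1/(-148*(1 - 296) + 246770) = 1/(-148*(-295) + 246770) = 1/(43660 + 246770) = 1/290430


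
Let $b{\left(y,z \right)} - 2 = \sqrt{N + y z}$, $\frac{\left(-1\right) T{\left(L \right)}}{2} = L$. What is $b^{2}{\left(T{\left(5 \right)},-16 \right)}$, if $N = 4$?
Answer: $168 + 8 \sqrt{41} \approx 219.23$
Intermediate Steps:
$T{\left(L \right)} = - 2 L$
$b{\left(y,z \right)} = 2 + \sqrt{4 + y z}$
$b^{2}{\left(T{\left(5 \right)},-16 \right)} = \left(2 + \sqrt{4 + \left(-2\right) 5 \left(-16\right)}\right)^{2} = \left(2 + \sqrt{4 - -160}\right)^{2} = \left(2 + \sqrt{4 + 160}\right)^{2} = \left(2 + \sqrt{164}\right)^{2} = \left(2 + 2 \sqrt{41}\right)^{2}$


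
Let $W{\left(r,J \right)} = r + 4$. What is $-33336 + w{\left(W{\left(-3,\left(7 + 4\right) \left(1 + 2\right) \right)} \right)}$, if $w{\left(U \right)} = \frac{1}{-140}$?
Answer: $- \frac{4667041}{140} \approx -33336.0$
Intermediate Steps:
$W{\left(r,J \right)} = 4 + r$
$w{\left(U \right)} = - \frac{1}{140}$
$-33336 + w{\left(W{\left(-3,\left(7 + 4\right) \left(1 + 2\right) \right)} \right)} = -33336 - \frac{1}{140} = - \frac{4667041}{140}$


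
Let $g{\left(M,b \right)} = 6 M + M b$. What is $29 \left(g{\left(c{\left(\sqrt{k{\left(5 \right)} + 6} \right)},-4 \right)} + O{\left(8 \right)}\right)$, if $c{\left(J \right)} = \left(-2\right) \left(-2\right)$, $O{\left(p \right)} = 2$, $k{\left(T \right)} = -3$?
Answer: $290$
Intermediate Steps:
$c{\left(J \right)} = 4$
$29 \left(g{\left(c{\left(\sqrt{k{\left(5 \right)} + 6} \right)},-4 \right)} + O{\left(8 \right)}\right) = 29 \left(4 \left(6 - 4\right) + 2\right) = 29 \left(4 \cdot 2 + 2\right) = 29 \left(8 + 2\right) = 29 \cdot 10 = 290$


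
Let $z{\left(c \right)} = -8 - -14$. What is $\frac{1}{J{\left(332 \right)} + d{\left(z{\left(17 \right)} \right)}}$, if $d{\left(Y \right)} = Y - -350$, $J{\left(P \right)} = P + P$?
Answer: $\frac{1}{1020} \approx 0.00098039$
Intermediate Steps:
$z{\left(c \right)} = 6$ ($z{\left(c \right)} = -8 + 14 = 6$)
$J{\left(P \right)} = 2 P$
$d{\left(Y \right)} = 350 + Y$ ($d{\left(Y \right)} = Y + 350 = 350 + Y$)
$\frac{1}{J{\left(332 \right)} + d{\left(z{\left(17 \right)} \right)}} = \frac{1}{2 \cdot 332 + \left(350 + 6\right)} = \frac{1}{664 + 356} = \frac{1}{1020}$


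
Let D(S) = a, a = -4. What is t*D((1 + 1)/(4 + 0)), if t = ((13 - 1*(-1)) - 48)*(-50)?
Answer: -6800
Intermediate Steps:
D(S) = -4
t = 1700 (t = ((13 + 1) - 48)*(-50) = (14 - 48)*(-50) = -34*(-50) = 1700)
t*D((1 + 1)/(4 + 0)) = 1700*(-4) = -6800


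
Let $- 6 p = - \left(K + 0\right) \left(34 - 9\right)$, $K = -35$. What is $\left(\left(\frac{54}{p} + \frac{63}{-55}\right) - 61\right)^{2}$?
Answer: $\frac{362059737796}{92640625} \approx 3908.2$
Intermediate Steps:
$p = - \frac{875}{6}$ ($p = - \frac{\left(-1\right) \left(-35 + 0\right) \left(34 - 9\right)}{6} = - \frac{\left(-1\right) \left(\left(-35\right) 25\right)}{6} = - \frac{\left(-1\right) \left(-875\right)}{6} = \left(- \frac{1}{6}\right) 875 = - \frac{875}{6} \approx -145.83$)
$\left(\left(\frac{54}{p} + \frac{63}{-55}\right) - 61\right)^{2} = \left(\left(\frac{54}{- \frac{875}{6}} + \frac{63}{-55}\right) - 61\right)^{2} = \left(\left(54 \left(- \frac{6}{875}\right) + 63 \left(- \frac{1}{55}\right)\right) - 61\right)^{2} = \left(\left(- \frac{324}{875} - \frac{63}{55}\right) - 61\right)^{2} = \left(- \frac{14589}{9625} - 61\right)^{2} = \left(- \frac{601714}{9625}\right)^{2} = \frac{362059737796}{92640625}$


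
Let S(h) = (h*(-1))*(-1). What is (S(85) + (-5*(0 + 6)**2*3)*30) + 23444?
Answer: 7329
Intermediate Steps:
S(h) = h (S(h) = -h*(-1) = h)
(S(85) + (-5*(0 + 6)**2*3)*30) + 23444 = (85 + (-5*(0 + 6)**2*3)*30) + 23444 = (85 + (-5*6**2*3)*30) + 23444 = (85 + (-5*36*3)*30) + 23444 = (85 - 180*3*30) + 23444 = (85 - 540*30) + 23444 = (85 - 16200) + 23444 = -16115 + 23444 = 7329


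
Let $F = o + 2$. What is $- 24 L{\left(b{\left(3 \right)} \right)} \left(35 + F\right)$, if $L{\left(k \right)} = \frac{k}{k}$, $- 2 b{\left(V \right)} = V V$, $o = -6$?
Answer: $-744$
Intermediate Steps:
$F = -4$ ($F = -6 + 2 = -4$)
$b{\left(V \right)} = - \frac{V^{2}}{2}$ ($b{\left(V \right)} = - \frac{V V}{2} = - \frac{V^{2}}{2}$)
$L{\left(k \right)} = 1$
$- 24 L{\left(b{\left(3 \right)} \right)} \left(35 + F\right) = \left(-24\right) 1 \left(35 - 4\right) = \left(-24\right) 31 = -744$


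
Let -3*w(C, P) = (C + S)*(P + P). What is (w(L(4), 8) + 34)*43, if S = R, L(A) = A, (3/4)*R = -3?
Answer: 1462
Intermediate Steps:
R = -4 (R = (4/3)*(-3) = -4)
S = -4
w(C, P) = -2*P*(-4 + C)/3 (w(C, P) = -(C - 4)*(P + P)/3 = -(-4 + C)*2*P/3 = -2*P*(-4 + C)/3)
(w(L(4), 8) + 34)*43 = ((⅔)*8*(4 - 1*4) + 34)*43 = ((⅔)*8*(4 - 4) + 34)*43 = ((⅔)*8*0 + 34)*43 = (0 + 34)*43 = 34*43 = 1462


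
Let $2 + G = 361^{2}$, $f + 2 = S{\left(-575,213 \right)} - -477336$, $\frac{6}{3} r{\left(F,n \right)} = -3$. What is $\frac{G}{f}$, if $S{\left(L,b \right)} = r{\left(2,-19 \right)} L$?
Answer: $\frac{260638}{956393} \approx 0.27252$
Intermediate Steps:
$r{\left(F,n \right)} = - \frac{3}{2}$ ($r{\left(F,n \right)} = \frac{1}{2} \left(-3\right) = - \frac{3}{2}$)
$S{\left(L,b \right)} = - \frac{3 L}{2}$
$f = \frac{956393}{2}$ ($f = -2 - - \frac{956397}{2} = -2 + \left(\frac{1725}{2} + 477336\right) = -2 + \frac{956397}{2} = \frac{956393}{2} \approx 4.782 \cdot 10^{5}$)
$G = 130319$ ($G = -2 + 361^{2} = -2 + 130321 = 130319$)
$\frac{G}{f} = \frac{130319}{\frac{956393}{2}} = 130319 \cdot \frac{2}{956393} = \frac{260638}{956393}$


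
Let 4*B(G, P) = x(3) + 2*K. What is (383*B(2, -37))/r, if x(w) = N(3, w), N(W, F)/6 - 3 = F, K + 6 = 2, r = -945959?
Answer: -383/135137 ≈ -0.0028342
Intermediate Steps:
K = -4 (K = -6 + 2 = -4)
N(W, F) = 18 + 6*F
x(w) = 18 + 6*w
B(G, P) = 7 (B(G, P) = ((18 + 6*3) + 2*(-4))/4 = ((18 + 18) - 8)/4 = (36 - 8)/4 = (¼)*28 = 7)
(383*B(2, -37))/r = (383*7)/(-945959) = 2681*(-1/945959) = -383/135137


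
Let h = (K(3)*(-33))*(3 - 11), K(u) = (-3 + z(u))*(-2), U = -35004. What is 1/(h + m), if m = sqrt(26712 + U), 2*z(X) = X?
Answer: 66/52963 - I*sqrt(2073)/317778 ≈ 0.0012462 - 0.00014328*I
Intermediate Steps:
z(X) = X/2
K(u) = 6 - u (K(u) = (-3 + u/2)*(-2) = 6 - u)
h = 792 (h = ((6 - 1*3)*(-33))*(3 - 11) = ((6 - 3)*(-33))*(-8) = (3*(-33))*(-8) = -99*(-8) = 792)
m = 2*I*sqrt(2073) (m = sqrt(26712 - 35004) = sqrt(-8292) = 2*I*sqrt(2073) ≈ 91.06*I)
1/(h + m) = 1/(792 + 2*I*sqrt(2073))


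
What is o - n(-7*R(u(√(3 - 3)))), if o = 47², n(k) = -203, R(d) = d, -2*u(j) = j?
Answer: 2412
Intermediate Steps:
u(j) = -j/2
o = 2209
o - n(-7*R(u(√(3 - 3)))) = 2209 - 1*(-203) = 2209 + 203 = 2412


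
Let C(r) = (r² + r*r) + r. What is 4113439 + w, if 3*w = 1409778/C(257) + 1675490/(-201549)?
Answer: 329190579501839887/80028053685 ≈ 4.1134e+6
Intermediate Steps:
C(r) = r + 2*r² (C(r) = (r² + r²) + r = 2*r² + r = r + 2*r²)
w = 62379867172/80028053685 (w = (1409778/((257*(1 + 2*257))) + 1675490/(-201549))/3 = (1409778/((257*(1 + 514))) + 1675490*(-1/201549))/3 = (1409778/((257*515)) - 1675490/201549)/3 = (1409778/132355 - 1675490/201549)/3 = (⅓)*(62379867172/26676017895) = 62379867172/80028053685 ≈ 0.77948)
4113439 + w = 4113439 + 62379867172/80028053685 = 329190579501839887/80028053685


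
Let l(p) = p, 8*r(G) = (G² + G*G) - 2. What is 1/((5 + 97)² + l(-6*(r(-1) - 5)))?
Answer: 1/10434 ≈ 9.5841e-5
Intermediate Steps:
r(G) = -¼ + G²/4 (r(G) = ((G² + G*G) - 2)/8 = ((G² + G²) - 2)/8 = (2*G² - 2)/8 = (-2 + 2*G²)/8 = -¼ + G²/4)
1/((5 + 97)² + l(-6*(r(-1) - 5))) = 1/((5 + 97)² - 6*((-¼ + (¼)*(-1)²) - 5)) = 1/(102² - 6*((-¼ + (¼)*1) - 5)) = 1/(10404 - 6*((-¼ + ¼) - 5)) = 1/(10404 - 6*(0 - 5)) = 1/(10404 - 6*(-5)) = 1/(10404 + 30) = 1/10434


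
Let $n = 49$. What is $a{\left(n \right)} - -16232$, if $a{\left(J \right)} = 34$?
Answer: $16266$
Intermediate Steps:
$a{\left(n \right)} - -16232 = 34 - -16232 = 34 + 16232 = 16266$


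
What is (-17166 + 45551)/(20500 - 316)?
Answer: 28385/20184 ≈ 1.4063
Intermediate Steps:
(-17166 + 45551)/(20500 - 316) = 28385/20184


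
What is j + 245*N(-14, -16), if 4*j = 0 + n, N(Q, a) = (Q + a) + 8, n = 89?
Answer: -21471/4 ≈ -5367.8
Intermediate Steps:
N(Q, a) = 8 + Q + a
j = 89/4 (j = (0 + 89)/4 = (¼)*89 = 89/4 ≈ 22.250)
j + 245*N(-14, -16) = 89/4 + 245*(8 - 14 - 16) = 89/4 + 245*(-22) = 89/4 - 5390 = -21471/4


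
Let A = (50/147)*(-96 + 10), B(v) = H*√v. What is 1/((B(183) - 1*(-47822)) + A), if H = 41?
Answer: 1032753498/49351480559749 - 885969*√183/49351480559749 ≈ 2.0684e-5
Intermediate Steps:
B(v) = 41*√v
A = -4300/147 (A = (50*(1/147))*(-86) = (50/147)*(-86) = -4300/147 ≈ -29.252)
1/((B(183) - 1*(-47822)) + A) = 1/((41*√183 - 1*(-47822)) - 4300/147) = 1/((41*√183 + 47822) - 4300/147) = 1/((47822 + 41*√183) - 4300/147) = 1/(7025534/147 + 41*√183)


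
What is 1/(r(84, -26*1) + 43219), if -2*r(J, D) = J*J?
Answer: 1/39691 ≈ 2.5195e-5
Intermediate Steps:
r(J, D) = -J²/2 (r(J, D) = -J*J/2 = -J²/2)
1/(r(84, -26*1) + 43219) = 1/(-½*84² + 43219) = 1/(-½*7056 + 43219) = 1/(-3528 + 43219) = 1/39691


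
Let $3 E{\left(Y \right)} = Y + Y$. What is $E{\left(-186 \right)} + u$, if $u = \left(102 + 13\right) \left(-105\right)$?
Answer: $-12199$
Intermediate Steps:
$E{\left(Y \right)} = \frac{2 Y}{3}$ ($E{\left(Y \right)} = \frac{Y + Y}{3} = \frac{2 Y}{3}$)
$u = -12075$ ($u = 115 \left(-105\right) = -12075$)
$E{\left(-186 \right)} + u = \frac{2}{3} \left(-186\right) - 12075 = -124 - 12075 = -12199$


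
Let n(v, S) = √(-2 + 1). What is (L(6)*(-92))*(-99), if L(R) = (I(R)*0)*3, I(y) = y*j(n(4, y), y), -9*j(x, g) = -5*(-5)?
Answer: 0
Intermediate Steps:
n(v, S) = I (n(v, S) = √(-1) = I)
j(x, g) = -25/9 (j(x, g) = -(-5)*(-5)/9 = -⅑*25 = -25/9)
I(y) = -25*y/9 (I(y) = y*(-25/9) = -25*y/9)
L(R) = 0 (L(R) = (-25*R/9*0)*3 = 0*3 = 0)
(L(6)*(-92))*(-99) = (0*(-92))*(-99) = 0*(-99) = 0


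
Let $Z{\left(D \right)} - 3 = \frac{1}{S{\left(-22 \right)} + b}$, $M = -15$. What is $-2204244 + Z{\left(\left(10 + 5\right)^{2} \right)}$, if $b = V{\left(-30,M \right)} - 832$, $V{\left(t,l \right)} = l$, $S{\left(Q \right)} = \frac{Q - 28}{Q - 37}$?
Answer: $- \frac{110042323502}{49923} \approx -2.2042 \cdot 10^{6}$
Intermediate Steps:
$S{\left(Q \right)} = \frac{-28 + Q}{-37 + Q}$
$b = -847$ ($b = -15 - 832 = -847$)
$Z{\left(D \right)} = \frac{149710}{49923}$ ($Z{\left(D \right)} = 3 + \frac{1}{\frac{-28 - 22}{-37 - 22} - 847} = 3 + \frac{1}{\frac{1}{-59} \left(-50\right) - 847} = 3 + \frac{1}{\left(- \frac{1}{59}\right) \left(-50\right) - 847} = 3 + \frac{1}{\frac{50}{59} - 847} = 3 + \frac{1}{- \frac{49923}{59}} = 3 - \frac{59}{49923} = \frac{149710}{49923}$)
$-2204244 + Z{\left(\left(10 + 5\right)^{2} \right)} = -2204244 + \frac{149710}{49923} = - \frac{110042323502}{49923}$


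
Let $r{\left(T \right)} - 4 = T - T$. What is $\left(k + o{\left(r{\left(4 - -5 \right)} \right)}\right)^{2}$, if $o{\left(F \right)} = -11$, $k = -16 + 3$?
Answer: $576$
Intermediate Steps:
$r{\left(T \right)} = 4$ ($r{\left(T \right)} = 4 + \left(T - T\right) = 4 + 0 = 4$)
$k = -13$
$\left(k + o{\left(r{\left(4 - -5 \right)} \right)}\right)^{2} = \left(-13 - 11\right)^{2} = \left(-24\right)^{2} = 576$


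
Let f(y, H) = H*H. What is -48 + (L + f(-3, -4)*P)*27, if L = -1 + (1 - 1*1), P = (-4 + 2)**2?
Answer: 1653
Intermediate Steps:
f(y, H) = H**2
P = 4 (P = (-2)**2 = 4)
L = -1 (L = -1 + (1 - 1) = -1 + 0 = -1)
-48 + (L + f(-3, -4)*P)*27 = -48 + (-1 + (-4)**2*4)*27 = -48 + (-1 + 16*4)*27 = -48 + (-1 + 64)*27 = -48 + 63*27 = -48 + 1701 = 1653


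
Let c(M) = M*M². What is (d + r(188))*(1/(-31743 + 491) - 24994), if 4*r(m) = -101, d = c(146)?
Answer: -9723634295904627/125008 ≈ -7.7784e+10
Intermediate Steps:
c(M) = M³
d = 3112136 (d = 146³ = 3112136)
r(m) = -101/4 (r(m) = (¼)*(-101) = -101/4)
(d + r(188))*(1/(-31743 + 491) - 24994) = (3112136 - 101/4)*(1/(-31743 + 491) - 24994) = 12448443*(1/(-31252) - 24994)/4 = 12448443*(-1/31252 - 24994)/4 = (12448443/4)*(-781112489/31252) = -9723634295904627/125008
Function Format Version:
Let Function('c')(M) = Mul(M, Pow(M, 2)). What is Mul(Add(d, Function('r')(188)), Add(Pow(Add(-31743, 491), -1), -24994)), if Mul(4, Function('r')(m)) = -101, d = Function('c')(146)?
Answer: Rational(-9723634295904627, 125008) ≈ -7.7784e+10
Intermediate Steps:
Function('c')(M) = Pow(M, 3)
d = 3112136 (d = Pow(146, 3) = 3112136)
Function('r')(m) = Rational(-101, 4) (Function('r')(m) = Mul(Rational(1, 4), -101) = Rational(-101, 4))
Mul(Add(d, Function('r')(188)), Add(Pow(Add(-31743, 491), -1), -24994)) = Mul(Add(3112136, Rational(-101, 4)), Add(Pow(Add(-31743, 491), -1), -24994)) = Mul(Rational(12448443, 4), Add(Pow(-31252, -1), -24994)) = Mul(Rational(12448443, 4), Add(Rational(-1, 31252), -24994)) = Mul(Rational(12448443, 4), Rational(-781112489, 31252)) = Rational(-9723634295904627, 125008)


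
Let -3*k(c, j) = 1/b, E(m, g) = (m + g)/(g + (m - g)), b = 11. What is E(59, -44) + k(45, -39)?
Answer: 436/1947 ≈ 0.22393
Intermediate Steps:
E(m, g) = (g + m)/m
k(c, j) = -1/33 (k(c, j) = -1/3/11 = -1/3*1/11 = -1/33)
E(59, -44) + k(45, -39) = (-44 + 59)/59 - 1/33 = (1/59)*15 - 1/33 = 15/59 - 1/33 = 436/1947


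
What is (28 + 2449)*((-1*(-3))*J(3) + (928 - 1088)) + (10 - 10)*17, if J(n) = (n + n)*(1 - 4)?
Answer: -530078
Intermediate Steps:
J(n) = -6*n (J(n) = (2*n)*(-3) = -6*n)
(28 + 2449)*((-1*(-3))*J(3) + (928 - 1088)) + (10 - 10)*17 = (28 + 2449)*((-1*(-3))*(-6*3) + (928 - 1088)) + (10 - 10)*17 = 2477*(3*(-18) - 160) + 0*17 = 2477*(-54 - 160) + 0 = 2477*(-214) + 0 = -530078 + 0 = -530078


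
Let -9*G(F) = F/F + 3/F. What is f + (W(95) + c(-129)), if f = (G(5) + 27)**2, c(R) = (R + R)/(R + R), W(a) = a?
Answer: 1651249/2025 ≈ 815.43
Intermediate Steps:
c(R) = 1 (c(R) = (2*R)/((2*R)) = (2*R)*(1/(2*R)) = 1)
G(F) = -1/9 - 1/(3*F) (G(F) = -(F/F + 3/F)/9 = -(1 + 3/F)/9 = -1/9 - 1/(3*F))
f = 1456849/2025 (f = ((1/9)*(-3 - 1*5)/5 + 27)**2 = ((1/9)*(1/5)*(-3 - 5) + 27)**2 = ((1/9)*(1/5)*(-8) + 27)**2 = (-8/45 + 27)**2 = (1207/45)**2 = 1456849/2025 ≈ 719.43)
f + (W(95) + c(-129)) = 1456849/2025 + (95 + 1) = 1456849/2025 + 96 = 1651249/2025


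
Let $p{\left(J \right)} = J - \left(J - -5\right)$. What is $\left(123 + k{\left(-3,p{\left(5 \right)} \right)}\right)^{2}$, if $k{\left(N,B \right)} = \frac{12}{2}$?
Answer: $16641$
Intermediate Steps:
$p{\left(J \right)} = -5$ ($p{\left(J \right)} = J - \left(J + 5\right) = J - \left(5 + J\right) = -5$)
$k{\left(N,B \right)} = 6$ ($k{\left(N,B \right)} = 12 \cdot \frac{1}{2} = 6$)
$\left(123 + k{\left(-3,p{\left(5 \right)} \right)}\right)^{2} = \left(123 + 6\right)^{2} = 129^{2} = 16641$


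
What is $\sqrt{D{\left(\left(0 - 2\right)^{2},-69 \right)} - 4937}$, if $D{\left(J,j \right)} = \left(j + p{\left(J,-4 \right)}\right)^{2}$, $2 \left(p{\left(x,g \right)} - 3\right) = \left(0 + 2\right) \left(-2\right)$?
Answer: $i \sqrt{313} \approx 17.692 i$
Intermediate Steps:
$p{\left(x,g \right)} = 1$ ($p{\left(x,g \right)} = 3 + \frac{\left(0 + 2\right) \left(-2\right)}{2} = 3 + \frac{2 \left(-2\right)}{2} = 3 + \frac{1}{2} \left(-4\right) = 3 - 2 = 1$)
$D{\left(J,j \right)} = \left(1 + j\right)^{2}$ ($D{\left(J,j \right)} = \left(j + 1\right)^{2} = \left(1 + j\right)^{2}$)
$\sqrt{D{\left(\left(0 - 2\right)^{2},-69 \right)} - 4937} = \sqrt{\left(1 - 69\right)^{2} - 4937} = \sqrt{\left(-68\right)^{2} - 4937} = \sqrt{4624 - 4937} = \sqrt{-313} = i \sqrt{313}$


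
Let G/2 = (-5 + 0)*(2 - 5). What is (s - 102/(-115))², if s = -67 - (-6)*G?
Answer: 171531409/13225 ≈ 12970.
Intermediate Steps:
G = 30 (G = 2*((-5 + 0)*(2 - 5)) = 2*(-5*(-3)) = 2*15 = 30)
s = 113 (s = -67 - (-6)*30 = -67 - 1*(-180) = -67 + 180 = 113)
(s - 102/(-115))² = (113 - 102/(-115))² = (113 - 102*(-1/115))² = (113 + 102/115)² = (13097/115)² = 171531409/13225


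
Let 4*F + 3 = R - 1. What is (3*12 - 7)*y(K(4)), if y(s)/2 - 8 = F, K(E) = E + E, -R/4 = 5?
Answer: 116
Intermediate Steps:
R = -20 (R = -4*5 = -20)
K(E) = 2*E
F = -6 (F = -3/4 + (-20 - 1)/4 = -3/4 + (1/4)*(-21) = -3/4 - 21/4 = -6)
y(s) = 4 (y(s) = 16 + 2*(-6) = 16 - 12 = 4)
(3*12 - 7)*y(K(4)) = (3*12 - 7)*4 = (36 - 7)*4 = 29*4 = 116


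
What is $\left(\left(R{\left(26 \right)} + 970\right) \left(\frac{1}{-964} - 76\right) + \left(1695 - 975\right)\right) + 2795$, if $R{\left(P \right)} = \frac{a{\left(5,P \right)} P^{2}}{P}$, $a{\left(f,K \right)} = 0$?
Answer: $- \frac{33839295}{482} \approx -70206.0$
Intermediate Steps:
$R{\left(P \right)} = 0$ ($R{\left(P \right)} = \frac{0 P^{2}}{P} = \frac{0}{P} = 0$)
$\left(\left(R{\left(26 \right)} + 970\right) \left(\frac{1}{-964} - 76\right) + \left(1695 - 975\right)\right) + 2795 = \left(\left(0 + 970\right) \left(\frac{1}{-964} - 76\right) + \left(1695 - 975\right)\right) + 2795 = \left(970 \left(- \frac{1}{964} - 76\right) + 720\right) + 2795 = \left(970 \left(- \frac{73265}{964}\right) + 720\right) + 2795 = \left(- \frac{35533525}{482} + 720\right) + 2795 = - \frac{35186485}{482} + 2795 = - \frac{33839295}{482}$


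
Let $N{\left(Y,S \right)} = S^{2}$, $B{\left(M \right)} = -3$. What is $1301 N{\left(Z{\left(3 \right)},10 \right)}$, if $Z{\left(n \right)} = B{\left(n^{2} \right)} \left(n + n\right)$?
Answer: $130100$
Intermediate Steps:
$Z{\left(n \right)} = - 6 n$ ($Z{\left(n \right)} = - 3 \left(n + n\right) = - 3 \cdot 2 n = - 6 n$)
$1301 N{\left(Z{\left(3 \right)},10 \right)} = 1301 \cdot 10^{2} = 1301 \cdot 100 = 130100$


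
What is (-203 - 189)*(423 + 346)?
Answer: -301448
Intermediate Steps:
(-203 - 189)*(423 + 346) = -392*769 = -301448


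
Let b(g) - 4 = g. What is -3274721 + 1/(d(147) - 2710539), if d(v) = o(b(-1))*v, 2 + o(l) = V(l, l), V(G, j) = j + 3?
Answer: -8874333448672/2709951 ≈ -3.2747e+6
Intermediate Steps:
V(G, j) = 3 + j
b(g) = 4 + g
o(l) = 1 + l (o(l) = -2 + (3 + l) = 1 + l)
d(v) = 4*v (d(v) = (1 + (4 - 1))*v = (1 + 3)*v = 4*v)
-3274721 + 1/(d(147) - 2710539) = -3274721 + 1/(4*147 - 2710539) = -3274721 + 1/(588 - 2710539) = -3274721 + 1/(-2709951) = -3274721 - 1/2709951 = -8874333448672/2709951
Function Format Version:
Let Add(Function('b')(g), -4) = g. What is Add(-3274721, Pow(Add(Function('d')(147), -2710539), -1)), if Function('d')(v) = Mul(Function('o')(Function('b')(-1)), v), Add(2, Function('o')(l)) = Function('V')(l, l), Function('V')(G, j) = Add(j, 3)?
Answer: Rational(-8874333448672, 2709951) ≈ -3.2747e+6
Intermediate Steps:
Function('V')(G, j) = Add(3, j)
Function('b')(g) = Add(4, g)
Function('o')(l) = Add(1, l) (Function('o')(l) = Add(-2, Add(3, l)) = Add(1, l))
Function('d')(v) = Mul(4, v) (Function('d')(v) = Mul(Add(1, Add(4, -1)), v) = Mul(Add(1, 3), v) = Mul(4, v))
Add(-3274721, Pow(Add(Function('d')(147), -2710539), -1)) = Add(-3274721, Pow(Add(Mul(4, 147), -2710539), -1)) = Add(-3274721, Pow(Add(588, -2710539), -1)) = Add(-3274721, Pow(-2709951, -1)) = Add(-3274721, Rational(-1, 2709951)) = Rational(-8874333448672, 2709951)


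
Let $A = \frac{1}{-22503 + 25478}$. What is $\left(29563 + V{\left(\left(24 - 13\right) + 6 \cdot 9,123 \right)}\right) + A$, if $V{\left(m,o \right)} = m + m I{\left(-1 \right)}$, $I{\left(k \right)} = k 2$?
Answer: $\frac{87756551}{2975} \approx 29498.0$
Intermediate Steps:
$I{\left(k \right)} = 2 k$
$A = \frac{1}{2975} \approx 0.00033613$
$V{\left(m,o \right)} = - m$ ($V{\left(m,o \right)} = m + m 2 \left(-1\right) = m + m \left(-2\right) = m - 2 m = - m$)
$\left(29563 + V{\left(\left(24 - 13\right) + 6 \cdot 9,123 \right)}\right) + A = \left(29563 - \left(\left(24 - 13\right) + 6 \cdot 9\right)\right) + \frac{1}{2975} = \left(29563 - \left(11 + 54\right)\right) + \frac{1}{2975} = \left(29563 - 65\right) + \frac{1}{2975} = 29498 + \frac{1}{2975} = \frac{87756551}{2975}$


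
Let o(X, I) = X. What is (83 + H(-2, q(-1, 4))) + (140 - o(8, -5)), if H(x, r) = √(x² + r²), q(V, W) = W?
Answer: 215 + 2*√5 ≈ 219.47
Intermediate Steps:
H(x, r) = √(r² + x²)
(83 + H(-2, q(-1, 4))) + (140 - o(8, -5)) = (83 + √(4² + (-2)²)) + (140 - 1*8) = (83 + √(16 + 4)) + (140 - 8) = (83 + √20) + 132 = (83 + 2*√5) + 132 = 215 + 2*√5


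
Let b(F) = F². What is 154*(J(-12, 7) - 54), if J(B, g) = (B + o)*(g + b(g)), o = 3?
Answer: -85932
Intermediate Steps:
J(B, g) = (3 + B)*(g + g²) (J(B, g) = (B + 3)*(g + g²) = (3 + B)*(g + g²))
154*(J(-12, 7) - 54) = 154*(7*(3 - 12 + 3*7 - 12*7) - 54) = 154*(7*(3 - 12 + 21 - 84) - 54) = 154*(7*(-72) - 54) = 154*(-504 - 54) = 154*(-558) = -85932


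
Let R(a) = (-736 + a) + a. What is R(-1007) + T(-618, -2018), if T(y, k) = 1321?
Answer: -1429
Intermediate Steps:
R(a) = -736 + 2*a
R(-1007) + T(-618, -2018) = (-736 + 2*(-1007)) + 1321 = (-736 - 2014) + 1321 = -2750 + 1321 = -1429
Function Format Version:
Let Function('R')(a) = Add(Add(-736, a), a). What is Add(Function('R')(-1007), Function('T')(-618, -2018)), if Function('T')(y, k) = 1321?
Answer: -1429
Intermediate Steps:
Function('R')(a) = Add(-736, Mul(2, a))
Add(Function('R')(-1007), Function('T')(-618, -2018)) = Add(Add(-736, Mul(2, -1007)), 1321) = Add(Add(-736, -2014), 1321) = Add(-2750, 1321) = -1429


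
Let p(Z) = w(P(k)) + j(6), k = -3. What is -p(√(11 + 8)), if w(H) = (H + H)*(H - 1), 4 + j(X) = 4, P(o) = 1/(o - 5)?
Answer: -9/32 ≈ -0.28125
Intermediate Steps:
P(o) = 1/(-5 + o)
j(X) = 0 (j(X) = -4 + 4 = 0)
w(H) = 2*H*(-1 + H) (w(H) = (2*H)*(-1 + H) = 2*H*(-1 + H))
p(Z) = 9/32 (p(Z) = 2*(-1 + 1/(-5 - 3))/(-5 - 3) + 0 = 2*(-1 + 1/(-8))/(-8) + 0 = 2*(-⅛)*(-1 - ⅛) + 0 = 2*(-⅛)*(-9/8) + 0 = 9/32 + 0 = 9/32)
-p(√(11 + 8)) = -1*9/32 = -9/32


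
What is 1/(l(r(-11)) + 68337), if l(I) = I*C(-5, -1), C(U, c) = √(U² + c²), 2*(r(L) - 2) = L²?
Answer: 136674/9339688013 - 125*√26/9339688013 ≈ 1.4565e-5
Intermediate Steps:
r(L) = 2 + L²/2
l(I) = I*√26 (l(I) = I*√((-5)² + (-1)²) = I*√(25 + 1) = I*√26)
1/(l(r(-11)) + 68337) = 1/((2 + (½)*(-11)²)*√26 + 68337) = 1/((2 + (½)*121)*√26 + 68337) = 1/((2 + 121/2)*√26 + 68337) = 1/(125*√26/2 + 68337) = 1/(68337 + 125*√26/2)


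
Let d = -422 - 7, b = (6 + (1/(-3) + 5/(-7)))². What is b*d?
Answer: -1546688/147 ≈ -10522.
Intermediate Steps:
b = 10816/441 (b = (6 + (1*(-⅓) + 5*(-⅐)))² = (6 + (-⅓ - 5/7))² = (6 - 22/21)² = (104/21)² = 10816/441 ≈ 24.526)
d = -429
b*d = (10816/441)*(-429) = -1546688/147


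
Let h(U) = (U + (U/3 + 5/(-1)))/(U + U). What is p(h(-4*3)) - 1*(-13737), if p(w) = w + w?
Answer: 54955/4 ≈ 13739.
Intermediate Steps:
h(U) = (-5 + 4*U/3)/(2*U) (h(U) = (U + (U*(⅓) + 5*(-1)))/((2*U)) = (U + (U/3 - 5))*(1/(2*U)) = (U + (-5 + U/3))*(1/(2*U)) = (-5 + 4*U/3)*(1/(2*U)) = (-5 + 4*U/3)/(2*U))
p(w) = 2*w
p(h(-4*3)) - 1*(-13737) = 2*((-15 + 4*(-4*3))/(6*((-4*3)))) - 1*(-13737) = 2*((⅙)*(-15 + 4*(-12))/(-12)) + 13737 = 2*((⅙)*(-1/12)*(-15 - 48)) + 13737 = 2*((⅙)*(-1/12)*(-63)) + 13737 = 2*(7/8) + 13737 = 7/4 + 13737 = 54955/4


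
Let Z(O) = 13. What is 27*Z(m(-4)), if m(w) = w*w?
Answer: 351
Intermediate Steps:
m(w) = w²
27*Z(m(-4)) = 27*13 = 351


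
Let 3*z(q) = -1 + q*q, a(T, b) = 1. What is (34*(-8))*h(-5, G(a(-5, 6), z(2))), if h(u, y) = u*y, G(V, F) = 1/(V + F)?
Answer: 680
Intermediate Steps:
z(q) = -⅓ + q²/3 (z(q) = (-1 + q*q)/3 = (-1 + q²)/3 = -⅓ + q²/3)
G(V, F) = 1/(F + V)
(34*(-8))*h(-5, G(a(-5, 6), z(2))) = (34*(-8))*(-5/((-⅓ + (⅓)*2²) + 1)) = -(-1360)/((-⅓ + (⅓)*4) + 1) = -(-1360)/((-⅓ + 4/3) + 1) = -(-1360)/(1 + 1) = -(-1360)/2 = -272*(-5/2) = 680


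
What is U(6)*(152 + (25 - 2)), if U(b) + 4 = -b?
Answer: -1750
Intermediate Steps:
U(b) = -4 - b
U(6)*(152 + (25 - 2)) = (-4 - 1*6)*(152 + (25 - 2)) = (-4 - 6)*(152 + 23) = -10*175 = -1750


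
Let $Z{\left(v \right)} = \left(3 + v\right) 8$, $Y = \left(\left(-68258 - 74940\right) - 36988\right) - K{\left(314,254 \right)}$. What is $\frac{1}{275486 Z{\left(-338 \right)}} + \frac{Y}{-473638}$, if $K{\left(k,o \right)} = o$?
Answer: $\frac{66609649508781}{174844055011120} \approx 0.38097$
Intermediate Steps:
$Y = -180440$ ($Y = \left(\left(-68258 - 74940\right) - 36988\right) - 254 = \left(-143198 - 36988\right) - 254 = -180186 - 254 = -180440$)
$Z{\left(v \right)} = 24 + 8 v$
$\frac{1}{275486 Z{\left(-338 \right)}} + \frac{Y}{-473638} = \frac{1}{275486 \left(24 + 8 \left(-338\right)\right)} - \frac{180440}{-473638} = \frac{1}{275486 \left(24 - 2704\right)} - - \frac{90220}{236819} = \frac{1}{275486 \left(-2680\right)} + \frac{90220}{236819} = \frac{1}{275486} \left(- \frac{1}{2680}\right) + \frac{90220}{236819} = - \frac{1}{738302480} + \frac{90220}{236819} = \frac{66609649508781}{174844055011120}$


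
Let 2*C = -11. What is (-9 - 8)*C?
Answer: 187/2 ≈ 93.500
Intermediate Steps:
C = -11/2 (C = (1/2)*(-11) = -11/2 ≈ -5.5000)
(-9 - 8)*C = (-9 - 8)*(-11/2) = -17*(-11/2) = 187/2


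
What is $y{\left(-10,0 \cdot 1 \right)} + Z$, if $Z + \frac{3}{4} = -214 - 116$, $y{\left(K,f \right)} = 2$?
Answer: $- \frac{1315}{4} \approx -328.75$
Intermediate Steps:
$Z = - \frac{1323}{4}$ ($Z = - \frac{3}{4} - 330 = - \frac{1323}{4} \approx -330.75$)
$y{\left(-10,0 \cdot 1 \right)} + Z = 2 - \frac{1323}{4} = - \frac{1315}{4}$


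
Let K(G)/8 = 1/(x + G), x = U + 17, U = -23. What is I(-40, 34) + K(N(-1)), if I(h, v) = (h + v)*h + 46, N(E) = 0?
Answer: 854/3 ≈ 284.67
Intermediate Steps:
I(h, v) = 46 + h*(h + v) (I(h, v) = h*(h + v) + 46 = 46 + h*(h + v))
x = -6 (x = -23 + 17 = -6)
K(G) = 8/(-6 + G)
I(-40, 34) + K(N(-1)) = (46 + (-40)² - 40*34) + 8/(-6 + 0) = (46 + 1600 - 1360) + 8/(-6) = 286 + 8*(-⅙) = 286 - 4/3 = 854/3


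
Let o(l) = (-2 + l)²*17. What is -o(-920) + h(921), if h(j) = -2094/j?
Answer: -4436589094/307 ≈ -1.4451e+7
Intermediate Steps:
o(l) = 17*(-2 + l)²
-o(-920) + h(921) = -17*(-2 - 920)² - 2094/921 = -17*(-922)² - 2094*1/921 = -17*850084 - 698/307 = -1*14451428 - 698/307 = -14451428 - 698/307 = -4436589094/307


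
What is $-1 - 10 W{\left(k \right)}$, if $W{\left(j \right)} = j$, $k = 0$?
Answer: $-1$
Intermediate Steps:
$-1 - 10 W{\left(k \right)} = -1 - 0 = -1 + 0 = -1$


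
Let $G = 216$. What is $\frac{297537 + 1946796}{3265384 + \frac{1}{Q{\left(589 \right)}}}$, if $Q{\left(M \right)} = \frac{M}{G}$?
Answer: $\frac{1321912137}{1923311392} \approx 0.68731$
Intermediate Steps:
$Q{\left(M \right)} = \frac{M}{216}$
$\frac{297537 + 1946796}{3265384 + \frac{1}{Q{\left(589 \right)}}} = \frac{297537 + 1946796}{3265384 + \frac{1}{\frac{1}{216} \cdot 589}} = \frac{2244333}{3265384 + \frac{1}{\frac{589}{216}}} = \frac{2244333}{3265384 + \frac{216}{589}} = \frac{2244333}{\frac{1923311392}{589}} = 2244333 \cdot \frac{589}{1923311392} = \frac{1321912137}{1923311392}$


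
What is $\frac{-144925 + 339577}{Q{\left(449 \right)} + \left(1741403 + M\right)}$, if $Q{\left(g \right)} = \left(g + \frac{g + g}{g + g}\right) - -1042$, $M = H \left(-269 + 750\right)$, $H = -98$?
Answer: $\frac{194652}{1695757} \approx 0.11479$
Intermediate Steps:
$M = -47138$ ($M = - 98 \left(-269 + 750\right) = \left(-98\right) 481 = -47138$)
$Q{\left(g \right)} = 1043 + g$ ($Q{\left(g \right)} = \left(g + \frac{2 g}{2 g}\right) + 1042 = \left(g + 2 g \frac{1}{2 g}\right) + 1042 = \left(g + 1\right) + 1042 = \left(1 + g\right) + 1042 = 1043 + g$)
$\frac{-144925 + 339577}{Q{\left(449 \right)} + \left(1741403 + M\right)} = \frac{-144925 + 339577}{\left(1043 + 449\right) + \left(1741403 - 47138\right)} = \frac{194652}{1492 + 1694265} = \frac{194652}{1695757}$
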